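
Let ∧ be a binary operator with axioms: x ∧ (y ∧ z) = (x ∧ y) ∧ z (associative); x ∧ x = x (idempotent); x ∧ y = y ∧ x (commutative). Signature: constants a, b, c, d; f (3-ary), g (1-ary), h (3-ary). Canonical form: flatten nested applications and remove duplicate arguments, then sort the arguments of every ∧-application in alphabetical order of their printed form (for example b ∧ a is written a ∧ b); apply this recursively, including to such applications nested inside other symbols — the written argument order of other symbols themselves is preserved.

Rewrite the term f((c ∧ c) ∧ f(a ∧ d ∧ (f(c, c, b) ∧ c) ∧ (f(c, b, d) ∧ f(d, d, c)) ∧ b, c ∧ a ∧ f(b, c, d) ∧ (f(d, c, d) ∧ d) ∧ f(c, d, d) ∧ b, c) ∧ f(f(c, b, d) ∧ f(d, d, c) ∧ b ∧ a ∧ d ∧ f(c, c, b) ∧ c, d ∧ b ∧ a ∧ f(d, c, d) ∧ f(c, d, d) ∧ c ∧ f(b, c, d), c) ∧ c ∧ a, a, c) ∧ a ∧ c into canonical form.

Inside:  f((c ∧ c) ∧ f(a ∧ d ∧ (f(c, c, b) ∧ c) ∧ (f(c, b, d) ∧ f(d, d, c)) ∧ b, c ∧ a ∧ f(b, c, d) ∧ (f(d, c, d) ∧ d) ∧ f(c, d, d) ∧ b, c) ∧ f(f(c, b, d) ∧ f(d, d, c) ∧ b ∧ a ∧ d ∧ f(c, c, b) ∧ c, d ∧ b ∧ a ∧ f(d, c, d) ∧ f(c, d, d) ∧ c ∧ f(b, c, d), c) ∧ c ∧ a, a, c)  →  f(a ∧ c ∧ f(a ∧ b ∧ c ∧ d ∧ f(c, b, d) ∧ f(c, c, b) ∧ f(d, d, c), a ∧ b ∧ c ∧ d ∧ f(b, c, d) ∧ f(c, d, d) ∧ f(d, c, d), c), a, c)
Sort arguments:  a ∧ c ∧ f(a ∧ c ∧ f(a ∧ b ∧ c ∧ d ∧ f(c, b, d) ∧ f(c, c, b) ∧ f(d, d, c), a ∧ b ∧ c ∧ d ∧ f(b, c, d) ∧ f(c, d, d) ∧ f(d, c, d), c), a, c)

Answer: a ∧ c ∧ f(a ∧ c ∧ f(a ∧ b ∧ c ∧ d ∧ f(c, b, d) ∧ f(c, c, b) ∧ f(d, d, c), a ∧ b ∧ c ∧ d ∧ f(b, c, d) ∧ f(c, d, d) ∧ f(d, c, d), c), a, c)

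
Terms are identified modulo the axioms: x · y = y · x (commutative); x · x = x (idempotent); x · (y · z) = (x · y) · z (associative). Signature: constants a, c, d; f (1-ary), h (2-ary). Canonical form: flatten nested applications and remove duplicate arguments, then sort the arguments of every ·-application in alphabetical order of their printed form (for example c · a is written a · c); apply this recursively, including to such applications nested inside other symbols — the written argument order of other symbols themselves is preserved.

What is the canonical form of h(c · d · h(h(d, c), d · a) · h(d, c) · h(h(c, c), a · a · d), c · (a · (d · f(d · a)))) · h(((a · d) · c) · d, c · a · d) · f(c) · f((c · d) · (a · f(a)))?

Canonicalize subterm:  h(c · d · h(h(d, c), d · a) · h(d, c) · h(h(c, c), a · a · d), c · (a · (d · f(d · a))))  →  h(c · d · h(d, c) · h(h(c, c), a · d) · h(h(d, c), a · d), a · c · d · f(a · d))
Inside:  h(((a · d) · c) · d, c · a · d)  →  h(a · c · d, a · c · d)
Inside:  f((c · d) · (a · f(a)))  →  f(a · c · d · f(a))
Sort arguments:  f(a · c · d · f(a)) · f(c) · h(a · c · d, a · c · d) · h(c · d · h(d, c) · h(h(c, c), a · d) · h(h(d, c), a · d), a · c · d · f(a · d))

Answer: f(a · c · d · f(a)) · f(c) · h(a · c · d, a · c · d) · h(c · d · h(d, c) · h(h(c, c), a · d) · h(h(d, c), a · d), a · c · d · f(a · d))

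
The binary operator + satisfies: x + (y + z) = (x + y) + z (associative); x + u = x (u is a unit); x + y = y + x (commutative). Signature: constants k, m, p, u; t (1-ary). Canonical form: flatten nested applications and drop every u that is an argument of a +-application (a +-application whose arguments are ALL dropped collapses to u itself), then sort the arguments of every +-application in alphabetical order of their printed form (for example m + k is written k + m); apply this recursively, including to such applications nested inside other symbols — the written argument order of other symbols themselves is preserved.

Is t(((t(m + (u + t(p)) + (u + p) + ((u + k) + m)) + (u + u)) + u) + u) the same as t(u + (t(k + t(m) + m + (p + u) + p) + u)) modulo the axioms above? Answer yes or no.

Left:  t(((t(m + (u + t(p)) + (u + p) + ((u + k) + m)) + (u + u)) + u) + u)
  Work inside:  ((t(m + (u + t(p)) + (u + p) + ((u + k) + m)) + (u + u)) + u) + u
  Flatten:  t(m + (u + t(p)) + (u + p) + ((u + k) + m)) + u + u + u + u
  Simplify inside:  t(m + (u + t(p)) + (u + p) + ((u + k) + m))  →  t(k + m + m + p + t(p))
  Drop the unit:  drop u (×4)
  Sort arguments:  t(k + m + m + p + t(p))
  Rebuild:  t(t(k + m + m + p + t(p)))
Right:  t(u + (t(k + t(m) + m + (p + u) + p) + u))
  Focus inside:  u + (t(k + t(m) + m + (p + u) + p) + u)
  Flatten:  u + t(k + t(m) + m + (p + u) + p) + u
  Inside:  t(k + t(m) + m + (p + u) + p)  →  t(k + m + p + p + t(m))
  Unit:  drop u (×2)
  Sort arguments:  t(k + m + p + p + t(m))
  Put back:  t(t(k + m + p + p + t(m)))

Answer: no — t(t(k + m + m + p + t(p))) vs t(t(k + m + p + p + t(m)))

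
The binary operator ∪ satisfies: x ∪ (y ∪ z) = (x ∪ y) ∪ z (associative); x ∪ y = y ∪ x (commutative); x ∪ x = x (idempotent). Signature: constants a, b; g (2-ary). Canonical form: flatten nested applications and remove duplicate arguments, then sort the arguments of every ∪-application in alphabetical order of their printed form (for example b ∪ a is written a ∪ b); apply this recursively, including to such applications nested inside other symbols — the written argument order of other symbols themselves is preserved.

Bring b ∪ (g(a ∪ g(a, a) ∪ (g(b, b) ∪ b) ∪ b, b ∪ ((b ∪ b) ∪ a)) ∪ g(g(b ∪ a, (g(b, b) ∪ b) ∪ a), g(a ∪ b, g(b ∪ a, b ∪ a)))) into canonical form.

Answer: b ∪ g(a ∪ b ∪ g(a, a) ∪ g(b, b), a ∪ b) ∪ g(g(a ∪ b, a ∪ b ∪ g(b, b)), g(a ∪ b, g(a ∪ b, a ∪ b)))

Derivation:
Un-nest:  b ∪ g(a ∪ g(a, a) ∪ (g(b, b) ∪ b) ∪ b, b ∪ ((b ∪ b) ∪ a)) ∪ g(g(b ∪ a, (g(b, b) ∪ b) ∪ a), g(a ∪ b, g(b ∪ a, b ∪ a)))
Inside:  g(a ∪ g(a, a) ∪ (g(b, b) ∪ b) ∪ b, b ∪ ((b ∪ b) ∪ a))  →  g(a ∪ b ∪ g(a, a) ∪ g(b, b), a ∪ b)
Inside:  g(g(b ∪ a, (g(b, b) ∪ b) ∪ a), g(a ∪ b, g(b ∪ a, b ∪ a)))  →  g(g(a ∪ b, a ∪ b ∪ g(b, b)), g(a ∪ b, g(a ∪ b, a ∪ b)))
Sort:  b ∪ g(a ∪ b ∪ g(a, a) ∪ g(b, b), a ∪ b) ∪ g(g(a ∪ b, a ∪ b ∪ g(b, b)), g(a ∪ b, g(a ∪ b, a ∪ b)))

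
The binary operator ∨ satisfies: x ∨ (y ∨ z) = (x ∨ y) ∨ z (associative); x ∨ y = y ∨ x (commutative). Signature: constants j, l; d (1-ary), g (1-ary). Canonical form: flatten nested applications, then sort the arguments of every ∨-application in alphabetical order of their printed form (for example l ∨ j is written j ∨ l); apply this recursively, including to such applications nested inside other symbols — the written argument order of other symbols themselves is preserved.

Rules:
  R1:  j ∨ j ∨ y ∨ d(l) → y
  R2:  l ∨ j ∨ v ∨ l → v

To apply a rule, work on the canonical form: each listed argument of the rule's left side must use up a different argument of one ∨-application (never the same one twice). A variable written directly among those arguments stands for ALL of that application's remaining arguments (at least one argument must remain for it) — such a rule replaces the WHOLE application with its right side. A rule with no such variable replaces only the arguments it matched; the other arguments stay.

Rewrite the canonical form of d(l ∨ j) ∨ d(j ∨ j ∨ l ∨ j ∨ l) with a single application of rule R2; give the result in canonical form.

Canonical form:  d(j ∨ j ∨ j ∨ l ∨ l) ∨ d(j ∨ l)
Apply R2:  consuming j, l, l;  v := j ∨ j
The variable takes the whole remainder — replace the entire application.
Result:  d(j ∨ j) ∨ d(j ∨ l)

Answer: d(j ∨ j) ∨ d(j ∨ l)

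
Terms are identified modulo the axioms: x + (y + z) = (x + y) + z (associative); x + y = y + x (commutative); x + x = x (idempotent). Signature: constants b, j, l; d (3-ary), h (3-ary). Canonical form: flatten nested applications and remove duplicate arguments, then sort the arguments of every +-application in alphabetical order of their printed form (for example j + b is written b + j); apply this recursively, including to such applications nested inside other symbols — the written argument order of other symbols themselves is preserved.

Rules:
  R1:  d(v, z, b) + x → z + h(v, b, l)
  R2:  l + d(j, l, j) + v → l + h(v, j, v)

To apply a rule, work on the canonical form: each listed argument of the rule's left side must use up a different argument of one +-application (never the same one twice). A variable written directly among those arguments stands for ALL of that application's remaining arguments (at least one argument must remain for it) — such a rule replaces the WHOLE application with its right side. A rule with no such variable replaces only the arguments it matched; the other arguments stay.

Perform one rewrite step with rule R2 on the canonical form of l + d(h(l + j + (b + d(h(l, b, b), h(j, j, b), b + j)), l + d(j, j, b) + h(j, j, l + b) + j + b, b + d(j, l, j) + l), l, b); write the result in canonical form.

Canonical form:  d(h(b + d(h(l, b, b), h(j, j, b), b + j) + j + l, b + d(j, j, b) + h(j, j, b + l) + j + l, b + d(j, l, j) + l), l, b) + l
Apply R2:  consuming d(j, l, j), l;  v := b
The extension variable absorbs all remaining arguments, so the whole application is rewritten.
Result:  d(h(b + d(h(l, b, b), h(j, j, b), b + j) + j + l, b + d(j, j, b) + h(j, j, b + l) + j + l, h(b, j, b) + l), l, b) + l

Answer: d(h(b + d(h(l, b, b), h(j, j, b), b + j) + j + l, b + d(j, j, b) + h(j, j, b + l) + j + l, h(b, j, b) + l), l, b) + l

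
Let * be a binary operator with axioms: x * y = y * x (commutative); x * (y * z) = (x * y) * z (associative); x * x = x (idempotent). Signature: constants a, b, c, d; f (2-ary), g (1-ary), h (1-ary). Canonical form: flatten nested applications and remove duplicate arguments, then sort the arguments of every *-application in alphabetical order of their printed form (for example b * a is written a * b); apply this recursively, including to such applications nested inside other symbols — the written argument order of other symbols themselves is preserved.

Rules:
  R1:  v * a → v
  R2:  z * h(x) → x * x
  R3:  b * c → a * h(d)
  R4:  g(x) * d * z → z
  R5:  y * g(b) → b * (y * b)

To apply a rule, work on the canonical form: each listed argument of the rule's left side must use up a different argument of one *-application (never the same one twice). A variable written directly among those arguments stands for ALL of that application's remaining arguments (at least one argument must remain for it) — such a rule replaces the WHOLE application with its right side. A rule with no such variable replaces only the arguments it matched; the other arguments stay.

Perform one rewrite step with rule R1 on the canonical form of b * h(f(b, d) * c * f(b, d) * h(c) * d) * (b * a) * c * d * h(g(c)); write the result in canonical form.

Canonical form:  a * b * c * d * h(c * d * f(b, d) * h(c)) * h(g(c))
Match R1:  consume a;  v := b * c * d * h(c * d * f(b, d) * h(c)) * h(g(c))
Every leftover argument binds to the variable; the entire application is replaced.
Giving:  b * c * d * h(c * d * f(b, d) * h(c)) * h(g(c))

Answer: b * c * d * h(c * d * f(b, d) * h(c)) * h(g(c))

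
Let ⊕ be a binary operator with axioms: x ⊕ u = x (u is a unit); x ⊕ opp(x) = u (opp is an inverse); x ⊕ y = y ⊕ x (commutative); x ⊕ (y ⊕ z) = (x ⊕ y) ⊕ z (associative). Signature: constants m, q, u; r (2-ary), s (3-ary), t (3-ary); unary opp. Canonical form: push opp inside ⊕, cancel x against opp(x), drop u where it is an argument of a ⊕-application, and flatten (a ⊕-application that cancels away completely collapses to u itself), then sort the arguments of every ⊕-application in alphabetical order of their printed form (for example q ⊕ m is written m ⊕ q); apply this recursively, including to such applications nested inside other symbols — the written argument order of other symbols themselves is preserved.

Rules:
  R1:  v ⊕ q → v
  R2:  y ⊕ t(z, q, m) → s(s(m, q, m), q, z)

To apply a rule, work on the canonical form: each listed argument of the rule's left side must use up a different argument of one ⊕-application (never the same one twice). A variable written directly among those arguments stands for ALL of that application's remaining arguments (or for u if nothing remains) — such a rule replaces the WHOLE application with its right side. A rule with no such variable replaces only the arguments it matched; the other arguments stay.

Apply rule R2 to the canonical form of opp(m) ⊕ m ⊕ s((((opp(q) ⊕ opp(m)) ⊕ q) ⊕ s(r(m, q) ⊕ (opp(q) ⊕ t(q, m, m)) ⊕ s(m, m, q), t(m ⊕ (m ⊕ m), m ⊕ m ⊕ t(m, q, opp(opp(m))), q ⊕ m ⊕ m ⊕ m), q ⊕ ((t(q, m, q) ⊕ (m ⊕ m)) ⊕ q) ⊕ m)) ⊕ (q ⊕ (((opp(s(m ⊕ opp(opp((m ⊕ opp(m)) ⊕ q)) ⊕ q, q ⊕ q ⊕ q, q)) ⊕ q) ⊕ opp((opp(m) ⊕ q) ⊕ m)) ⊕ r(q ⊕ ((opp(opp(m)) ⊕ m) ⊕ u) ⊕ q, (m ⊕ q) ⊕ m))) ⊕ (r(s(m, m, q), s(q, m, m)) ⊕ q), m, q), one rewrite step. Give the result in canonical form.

Canonical form:  s(opp(m) ⊕ opp(s(m ⊕ q ⊕ q, q ⊕ q ⊕ q, q)) ⊕ q ⊕ q ⊕ r(m ⊕ m ⊕ q ⊕ q, m ⊕ m ⊕ q) ⊕ r(s(m, m, q), s(q, m, m)) ⊕ s(opp(q) ⊕ r(m, q) ⊕ s(m, m, q) ⊕ t(q, m, m), t(m ⊕ m ⊕ m, m ⊕ m ⊕ t(m, q, m), m ⊕ m ⊕ m ⊕ q), m ⊕ m ⊕ m ⊕ q ⊕ q ⊕ t(q, m, q)), m, q)
Match R2:  consume t(m, q, m);  y := m ⊕ m, z := m
The variable takes the whole remainder — replace the entire application.
New term:  s(opp(m) ⊕ opp(s(m ⊕ q ⊕ q, q ⊕ q ⊕ q, q)) ⊕ q ⊕ q ⊕ r(m ⊕ m ⊕ q ⊕ q, m ⊕ m ⊕ q) ⊕ r(s(m, m, q), s(q, m, m)) ⊕ s(opp(q) ⊕ r(m, q) ⊕ s(m, m, q) ⊕ t(q, m, m), t(m ⊕ m ⊕ m, s(s(m, q, m), q, m), m ⊕ m ⊕ m ⊕ q), m ⊕ m ⊕ m ⊕ q ⊕ q ⊕ t(q, m, q)), m, q)

Answer: s(opp(m) ⊕ opp(s(m ⊕ q ⊕ q, q ⊕ q ⊕ q, q)) ⊕ q ⊕ q ⊕ r(m ⊕ m ⊕ q ⊕ q, m ⊕ m ⊕ q) ⊕ r(s(m, m, q), s(q, m, m)) ⊕ s(opp(q) ⊕ r(m, q) ⊕ s(m, m, q) ⊕ t(q, m, m), t(m ⊕ m ⊕ m, s(s(m, q, m), q, m), m ⊕ m ⊕ m ⊕ q), m ⊕ m ⊕ m ⊕ q ⊕ q ⊕ t(q, m, q)), m, q)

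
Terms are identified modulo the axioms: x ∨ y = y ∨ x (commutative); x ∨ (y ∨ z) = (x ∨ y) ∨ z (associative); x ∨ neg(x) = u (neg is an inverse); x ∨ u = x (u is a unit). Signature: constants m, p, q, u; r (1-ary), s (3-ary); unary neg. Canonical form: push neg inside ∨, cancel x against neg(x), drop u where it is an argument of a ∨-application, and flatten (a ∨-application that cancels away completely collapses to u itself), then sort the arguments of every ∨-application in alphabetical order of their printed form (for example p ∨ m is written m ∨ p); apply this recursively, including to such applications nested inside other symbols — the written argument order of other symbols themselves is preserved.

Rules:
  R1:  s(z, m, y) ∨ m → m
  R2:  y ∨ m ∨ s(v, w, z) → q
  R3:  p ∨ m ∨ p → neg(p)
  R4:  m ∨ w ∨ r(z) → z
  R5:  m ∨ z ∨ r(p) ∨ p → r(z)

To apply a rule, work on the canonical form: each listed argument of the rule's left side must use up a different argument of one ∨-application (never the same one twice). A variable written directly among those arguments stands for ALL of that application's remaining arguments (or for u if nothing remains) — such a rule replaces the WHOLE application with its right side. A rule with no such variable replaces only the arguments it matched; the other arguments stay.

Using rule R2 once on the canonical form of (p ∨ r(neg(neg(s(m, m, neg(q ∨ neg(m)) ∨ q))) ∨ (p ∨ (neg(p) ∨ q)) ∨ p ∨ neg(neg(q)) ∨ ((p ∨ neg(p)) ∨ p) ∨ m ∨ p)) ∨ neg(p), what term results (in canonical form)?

Answer: r(q)

Derivation:
Canonical form:  r(m ∨ p ∨ p ∨ p ∨ q ∨ q ∨ s(m, m, m))
Apply R2:  consuming m, s(m, m, m);  v := m, w := m, y := p ∨ p ∨ p ∨ q ∨ q, z := m
Every leftover argument binds to the variable; the entire application is replaced.
New term:  r(q)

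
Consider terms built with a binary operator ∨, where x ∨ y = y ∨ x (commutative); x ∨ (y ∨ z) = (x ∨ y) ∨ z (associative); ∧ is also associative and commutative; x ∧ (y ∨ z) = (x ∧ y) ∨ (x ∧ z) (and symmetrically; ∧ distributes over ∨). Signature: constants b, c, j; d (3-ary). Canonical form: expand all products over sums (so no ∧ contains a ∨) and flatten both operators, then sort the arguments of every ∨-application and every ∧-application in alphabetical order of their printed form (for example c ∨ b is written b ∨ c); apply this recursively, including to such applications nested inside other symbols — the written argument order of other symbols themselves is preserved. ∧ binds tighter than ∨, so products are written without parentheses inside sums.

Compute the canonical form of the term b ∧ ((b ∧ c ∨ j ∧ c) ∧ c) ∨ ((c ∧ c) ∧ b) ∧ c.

Distribute:  b ∧ b ∧ c ∧ c ∨ b ∧ c ∧ c ∧ j ∨ b ∧ c ∧ c ∧ c
Sort arguments:  b ∧ b ∧ c ∧ c ∨ b ∧ c ∧ c ∧ c ∨ b ∧ c ∧ c ∧ j

Answer: b ∧ b ∧ c ∧ c ∨ b ∧ c ∧ c ∧ c ∨ b ∧ c ∧ c ∧ j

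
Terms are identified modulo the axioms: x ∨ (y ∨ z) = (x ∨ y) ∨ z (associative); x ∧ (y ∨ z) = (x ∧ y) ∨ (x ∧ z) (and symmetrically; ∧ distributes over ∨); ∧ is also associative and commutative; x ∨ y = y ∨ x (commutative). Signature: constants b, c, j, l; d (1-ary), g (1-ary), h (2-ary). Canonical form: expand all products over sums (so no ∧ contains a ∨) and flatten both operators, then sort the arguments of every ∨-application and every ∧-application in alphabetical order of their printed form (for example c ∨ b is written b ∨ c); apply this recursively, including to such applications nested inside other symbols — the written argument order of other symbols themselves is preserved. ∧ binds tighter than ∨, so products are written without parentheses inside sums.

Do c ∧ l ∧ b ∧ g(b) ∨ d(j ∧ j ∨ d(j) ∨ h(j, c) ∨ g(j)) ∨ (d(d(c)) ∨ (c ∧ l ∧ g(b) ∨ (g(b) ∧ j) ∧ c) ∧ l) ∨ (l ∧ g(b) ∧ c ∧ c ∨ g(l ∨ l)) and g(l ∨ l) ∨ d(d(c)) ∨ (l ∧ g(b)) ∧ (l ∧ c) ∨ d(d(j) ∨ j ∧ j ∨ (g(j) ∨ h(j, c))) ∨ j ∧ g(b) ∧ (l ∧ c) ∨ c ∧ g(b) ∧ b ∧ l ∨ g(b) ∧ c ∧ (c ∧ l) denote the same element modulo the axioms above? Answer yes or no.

Left:  c ∧ l ∧ b ∧ g(b) ∨ d(j ∧ j ∨ d(j) ∨ h(j, c) ∨ g(j)) ∨ (d(d(c)) ∨ (c ∧ l ∧ g(b) ∨ (g(b) ∧ j) ∧ c) ∧ l) ∨ (l ∧ g(b) ∧ c ∧ c ∨ g(l ∨ l))
  Expand:  b ∧ c ∧ g(b) ∧ l ∨ d(d(j) ∨ g(j) ∨ h(j, c) ∨ j ∧ j) ∨ d(d(c)) ∨ c ∧ g(b) ∧ l ∧ l ∨ c ∧ g(b) ∧ j ∧ l ∨ c ∧ c ∧ g(b) ∧ l ∨ g(l ∨ l)
  Sort:  b ∧ c ∧ g(b) ∧ l ∨ c ∧ c ∧ g(b) ∧ l ∨ c ∧ g(b) ∧ j ∧ l ∨ c ∧ g(b) ∧ l ∧ l ∨ d(d(c)) ∨ d(d(j) ∨ g(j) ∨ h(j, c) ∨ j ∧ j) ∨ g(l ∨ l)
Right:  g(l ∨ l) ∨ d(d(c)) ∨ (l ∧ g(b)) ∧ (l ∧ c) ∨ d(d(j) ∨ j ∧ j ∨ (g(j) ∨ h(j, c))) ∨ j ∧ g(b) ∧ (l ∧ c) ∨ c ∧ g(b) ∧ b ∧ l ∨ g(b) ∧ c ∧ (c ∧ l)
  Merge nested applications:  g(l ∨ l) ∨ d(d(c)) ∨ c ∧ g(b) ∧ l ∧ l ∨ d(d(j) ∨ g(j) ∨ h(j, c) ∨ j ∧ j) ∨ c ∧ g(b) ∧ j ∧ l ∨ b ∧ c ∧ g(b) ∧ l ∨ c ∧ c ∧ g(b) ∧ l
  Sort arguments:  b ∧ c ∧ g(b) ∧ l ∨ c ∧ c ∧ g(b) ∧ l ∨ c ∧ g(b) ∧ j ∧ l ∨ c ∧ g(b) ∧ l ∧ l ∨ d(d(c)) ∨ d(d(j) ∨ g(j) ∨ h(j, c) ∨ j ∧ j) ∨ g(l ∨ l)

Answer: yes — both canonical forms are b ∧ c ∧ g(b) ∧ l ∨ c ∧ c ∧ g(b) ∧ l ∨ c ∧ g(b) ∧ j ∧ l ∨ c ∧ g(b) ∧ l ∧ l ∨ d(d(c)) ∨ d(d(j) ∨ g(j) ∨ h(j, c) ∨ j ∧ j) ∨ g(l ∨ l)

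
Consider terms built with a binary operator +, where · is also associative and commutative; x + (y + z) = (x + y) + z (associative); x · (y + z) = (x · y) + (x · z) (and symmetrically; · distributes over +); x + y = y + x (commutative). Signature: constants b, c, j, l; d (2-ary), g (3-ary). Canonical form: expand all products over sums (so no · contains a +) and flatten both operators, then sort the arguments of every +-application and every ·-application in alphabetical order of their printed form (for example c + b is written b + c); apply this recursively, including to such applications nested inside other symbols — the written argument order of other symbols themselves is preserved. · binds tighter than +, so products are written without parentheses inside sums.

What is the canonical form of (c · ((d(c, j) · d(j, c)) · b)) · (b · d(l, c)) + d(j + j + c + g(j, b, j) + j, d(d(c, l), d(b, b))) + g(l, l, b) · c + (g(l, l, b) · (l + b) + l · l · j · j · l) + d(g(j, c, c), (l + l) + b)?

Answer: b · b · c · d(c, j) · d(j, c) · d(l, c) + b · g(l, l, b) + c · g(l, l, b) + d(c + g(j, b, j) + j + j + j, d(d(c, l), d(b, b))) + d(g(j, c, c), b + l + l) + g(l, l, b) · l + j · j · l · l · l

Derivation:
Expand products over sums:  b · b · c · d(c, j) · d(j, c) · d(l, c) + d(c + g(j, b, j) + j + j + j, d(d(c, l), d(b, b))) + c · g(l, l, b) + g(l, l, b) · l + b · g(l, l, b) + j · j · l · l · l + d(g(j, c, c), b + l + l)
Sort arguments:  b · b · c · d(c, j) · d(j, c) · d(l, c) + b · g(l, l, b) + c · g(l, l, b) + d(c + g(j, b, j) + j + j + j, d(d(c, l), d(b, b))) + d(g(j, c, c), b + l + l) + g(l, l, b) · l + j · j · l · l · l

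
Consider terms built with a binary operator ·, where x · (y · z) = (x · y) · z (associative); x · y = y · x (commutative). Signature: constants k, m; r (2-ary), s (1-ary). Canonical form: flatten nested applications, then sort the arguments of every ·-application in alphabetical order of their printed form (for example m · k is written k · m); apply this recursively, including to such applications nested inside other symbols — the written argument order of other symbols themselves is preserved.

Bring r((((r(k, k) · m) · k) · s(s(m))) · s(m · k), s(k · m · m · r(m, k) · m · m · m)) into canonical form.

Descend into:  (((r(k, k) · m) · k) · s(s(m))) · s(m · k)
Flatten:  r(k, k) · m · k · s(s(m)) · s(m · k)
Simplify inside:  s(m · k)  →  s(k · m)
Order the arguments:  k · m · r(k, k) · s(k · m) · s(s(m))
Rebuild:  r(k · m · r(k, k) · s(k · m) · s(s(m)), s(k · m · m · m · m · m · r(m, k)))

Answer: r(k · m · r(k, k) · s(k · m) · s(s(m)), s(k · m · m · m · m · m · r(m, k)))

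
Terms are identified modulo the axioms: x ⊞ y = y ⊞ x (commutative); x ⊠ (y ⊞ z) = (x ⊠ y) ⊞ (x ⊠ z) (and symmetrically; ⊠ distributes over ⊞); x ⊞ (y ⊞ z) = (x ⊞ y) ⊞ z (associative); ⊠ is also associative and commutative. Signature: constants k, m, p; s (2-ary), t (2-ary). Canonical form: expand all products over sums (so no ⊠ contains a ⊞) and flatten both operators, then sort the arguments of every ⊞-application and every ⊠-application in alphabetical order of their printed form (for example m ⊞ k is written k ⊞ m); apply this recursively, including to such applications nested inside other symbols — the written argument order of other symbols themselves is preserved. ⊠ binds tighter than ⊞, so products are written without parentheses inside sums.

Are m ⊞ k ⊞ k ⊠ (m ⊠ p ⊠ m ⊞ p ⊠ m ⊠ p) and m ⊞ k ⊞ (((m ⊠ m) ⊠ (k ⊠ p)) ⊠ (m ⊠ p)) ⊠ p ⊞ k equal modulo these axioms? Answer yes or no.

Left:  m ⊞ k ⊞ k ⊠ (m ⊠ p ⊠ m ⊞ p ⊠ m ⊠ p)
  Distribute:  m ⊞ k ⊞ k ⊠ m ⊠ m ⊠ p ⊞ k ⊠ m ⊠ p ⊠ p
  Sort:  k ⊞ k ⊠ m ⊠ m ⊠ p ⊞ k ⊠ m ⊠ p ⊠ p ⊞ m
Right:  m ⊞ k ⊞ (((m ⊠ m) ⊠ (k ⊠ p)) ⊠ (m ⊠ p)) ⊠ p ⊞ k
  Merge nested applications:  m ⊞ k ⊞ k ⊠ m ⊠ m ⊠ m ⊠ p ⊠ p ⊠ p ⊞ k
  Sort:  k ⊞ k ⊞ k ⊠ m ⊠ m ⊠ m ⊠ p ⊠ p ⊠ p ⊞ m

Answer: no — k ⊞ k ⊠ m ⊠ m ⊠ p ⊞ k ⊠ m ⊠ p ⊠ p ⊞ m vs k ⊞ k ⊞ k ⊠ m ⊠ m ⊠ m ⊠ p ⊠ p ⊠ p ⊞ m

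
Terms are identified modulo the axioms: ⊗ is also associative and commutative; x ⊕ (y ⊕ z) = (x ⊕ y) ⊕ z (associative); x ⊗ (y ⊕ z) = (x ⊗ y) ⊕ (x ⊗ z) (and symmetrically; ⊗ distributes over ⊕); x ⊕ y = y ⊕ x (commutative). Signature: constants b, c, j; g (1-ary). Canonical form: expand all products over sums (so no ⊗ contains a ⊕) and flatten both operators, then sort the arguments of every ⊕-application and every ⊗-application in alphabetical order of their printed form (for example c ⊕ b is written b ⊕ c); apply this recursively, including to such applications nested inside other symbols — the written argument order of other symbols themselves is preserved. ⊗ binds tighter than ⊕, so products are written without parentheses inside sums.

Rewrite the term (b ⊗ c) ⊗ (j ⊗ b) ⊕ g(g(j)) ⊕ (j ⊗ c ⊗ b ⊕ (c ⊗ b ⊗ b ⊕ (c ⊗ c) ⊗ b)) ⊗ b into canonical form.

Answer: b ⊗ b ⊗ b ⊗ c ⊕ b ⊗ b ⊗ c ⊗ c ⊕ b ⊗ b ⊗ c ⊗ j ⊕ b ⊗ b ⊗ c ⊗ j ⊕ g(g(j))

Derivation:
Expand:  b ⊗ b ⊗ c ⊗ j ⊕ g(g(j)) ⊕ b ⊗ b ⊗ c ⊗ j ⊕ b ⊗ b ⊗ b ⊗ c ⊕ b ⊗ b ⊗ c ⊗ c
Order the arguments:  b ⊗ b ⊗ b ⊗ c ⊕ b ⊗ b ⊗ c ⊗ c ⊕ b ⊗ b ⊗ c ⊗ j ⊕ b ⊗ b ⊗ c ⊗ j ⊕ g(g(j))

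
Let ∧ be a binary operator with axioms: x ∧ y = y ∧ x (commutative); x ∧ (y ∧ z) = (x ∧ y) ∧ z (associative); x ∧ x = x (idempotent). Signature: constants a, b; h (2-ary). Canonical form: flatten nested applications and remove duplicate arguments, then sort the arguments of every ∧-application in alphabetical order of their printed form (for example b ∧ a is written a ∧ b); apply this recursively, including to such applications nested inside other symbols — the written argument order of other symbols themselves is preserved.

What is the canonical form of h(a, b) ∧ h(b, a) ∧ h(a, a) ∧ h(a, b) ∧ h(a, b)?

Answer: h(a, a) ∧ h(a, b) ∧ h(b, a)

Derivation:
Idempotence:  drop duplicate h(a, b), h(a, b)
Sort:  h(a, a) ∧ h(a, b) ∧ h(b, a)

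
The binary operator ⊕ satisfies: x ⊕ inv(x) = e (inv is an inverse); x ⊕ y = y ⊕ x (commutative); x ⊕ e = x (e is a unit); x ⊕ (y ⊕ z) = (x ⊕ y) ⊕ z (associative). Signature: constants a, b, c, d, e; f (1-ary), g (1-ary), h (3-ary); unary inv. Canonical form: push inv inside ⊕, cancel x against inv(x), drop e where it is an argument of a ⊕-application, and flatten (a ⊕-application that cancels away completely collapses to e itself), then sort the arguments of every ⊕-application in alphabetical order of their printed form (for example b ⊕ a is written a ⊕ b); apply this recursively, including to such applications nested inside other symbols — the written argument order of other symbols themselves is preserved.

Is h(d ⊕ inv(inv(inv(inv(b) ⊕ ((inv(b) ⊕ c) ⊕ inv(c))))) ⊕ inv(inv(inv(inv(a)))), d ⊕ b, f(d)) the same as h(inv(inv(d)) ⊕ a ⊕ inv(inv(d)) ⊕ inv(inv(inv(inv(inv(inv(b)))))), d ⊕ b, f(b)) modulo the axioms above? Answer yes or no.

Answer: no — h(a ⊕ b ⊕ b ⊕ d, b ⊕ d, f(d)) vs h(a ⊕ b ⊕ d ⊕ d, b ⊕ d, f(b))

Derivation:
Left:  h(d ⊕ inv(inv(inv(inv(b) ⊕ ((inv(b) ⊕ c) ⊕ inv(c))))) ⊕ inv(inv(inv(inv(a)))), d ⊕ b, f(d))
  Descend into:  d ⊕ inv(inv(inv(inv(b) ⊕ ((inv(b) ⊕ c) ⊕ inv(c))))) ⊕ inv(inv(inv(inv(a))))
  Push inv inside:  distribute inv over ⊕ and collapse double inv
  Cancel:  c cancels
  Collect:  d ⊕ b ⊕ b ⊕ a
  Sort:  a ⊕ b ⊕ b ⊕ d
  Reassemble:  h(a ⊕ b ⊕ b ⊕ d, b ⊕ d, f(d))
Right:  h(inv(inv(d)) ⊕ a ⊕ inv(inv(d)) ⊕ inv(inv(inv(inv(inv(inv(b)))))), d ⊕ b, f(b))
  Work inside:  inv(inv(d)) ⊕ a ⊕ inv(inv(d)) ⊕ inv(inv(inv(inv(inv(inv(b))))))
  Push inv inside:  distribute inv over ⊕ and collapse double inv
  Collect terms:  d ⊕ d ⊕ a ⊕ b
  Sort arguments:  a ⊕ b ⊕ d ⊕ d
  Reassemble:  h(a ⊕ b ⊕ d ⊕ d, b ⊕ d, f(b))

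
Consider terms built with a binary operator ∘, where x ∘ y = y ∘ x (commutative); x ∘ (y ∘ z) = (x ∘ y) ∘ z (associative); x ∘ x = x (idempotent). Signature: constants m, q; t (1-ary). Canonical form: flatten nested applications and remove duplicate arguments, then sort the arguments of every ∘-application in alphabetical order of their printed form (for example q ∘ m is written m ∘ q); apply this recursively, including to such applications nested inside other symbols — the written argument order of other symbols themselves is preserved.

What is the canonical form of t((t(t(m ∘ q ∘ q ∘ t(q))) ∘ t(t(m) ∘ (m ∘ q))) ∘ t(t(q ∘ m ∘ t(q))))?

Answer: t(t(m ∘ q ∘ t(m)) ∘ t(t(m ∘ q ∘ t(q))))

Derivation:
Descend into:  (t(t(m ∘ q ∘ q ∘ t(q))) ∘ t(t(m) ∘ (m ∘ q))) ∘ t(t(q ∘ m ∘ t(q)))
Merge nested applications:  t(t(m ∘ q ∘ q ∘ t(q))) ∘ t(t(m) ∘ (m ∘ q)) ∘ t(t(q ∘ m ∘ t(q)))
Simplify inside:  t(t(m ∘ q ∘ q ∘ t(q)))  →  t(t(m ∘ q ∘ t(q)))
Inside:  t(t(m) ∘ (m ∘ q))  →  t(m ∘ q ∘ t(m))
Inside:  t(t(q ∘ m ∘ t(q)))  →  t(t(m ∘ q ∘ t(q)))
Deduplicate:  drop duplicate t(t(m ∘ q ∘ t(q)))
Order the arguments:  t(m ∘ q ∘ t(m)) ∘ t(t(m ∘ q ∘ t(q)))
Put back:  t(t(m ∘ q ∘ t(m)) ∘ t(t(m ∘ q ∘ t(q))))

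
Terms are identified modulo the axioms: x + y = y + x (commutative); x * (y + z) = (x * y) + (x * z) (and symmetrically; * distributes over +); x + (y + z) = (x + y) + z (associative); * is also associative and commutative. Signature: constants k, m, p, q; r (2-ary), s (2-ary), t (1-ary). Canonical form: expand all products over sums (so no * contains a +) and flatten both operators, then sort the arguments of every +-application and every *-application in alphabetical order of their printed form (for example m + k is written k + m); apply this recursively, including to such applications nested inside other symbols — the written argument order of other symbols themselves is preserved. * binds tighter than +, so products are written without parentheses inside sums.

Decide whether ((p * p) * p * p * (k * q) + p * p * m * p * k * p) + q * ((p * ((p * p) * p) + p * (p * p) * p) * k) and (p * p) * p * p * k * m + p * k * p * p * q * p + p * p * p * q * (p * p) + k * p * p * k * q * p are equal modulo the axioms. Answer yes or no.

Left:  ((p * p) * p * p * (k * q) + p * p * m * p * k * p) + q * ((p * ((p * p) * p) + p * (p * p) * p) * k)
  Expand products over sums:  k * p * p * p * p * q + k * m * p * p * p * p + k * p * p * p * p * q + k * p * p * p * p * q
  Order the arguments:  k * m * p * p * p * p + k * p * p * p * p * q + k * p * p * p * p * q + k * p * p * p * p * q
Right:  (p * p) * p * p * k * m + p * k * p * p * q * p + p * p * p * q * (p * p) + k * p * p * k * q * p
  Flatten:  k * m * p * p * p * p + k * p * p * p * p * q + p * p * p * p * p * q + k * k * p * p * p * q
  Order the arguments:  k * k * p * p * p * q + k * m * p * p * p * p + k * p * p * p * p * q + p * p * p * p * p * q

Answer: no — k * m * p * p * p * p + k * p * p * p * p * q + k * p * p * p * p * q + k * p * p * p * p * q vs k * k * p * p * p * q + k * m * p * p * p * p + k * p * p * p * p * q + p * p * p * p * p * q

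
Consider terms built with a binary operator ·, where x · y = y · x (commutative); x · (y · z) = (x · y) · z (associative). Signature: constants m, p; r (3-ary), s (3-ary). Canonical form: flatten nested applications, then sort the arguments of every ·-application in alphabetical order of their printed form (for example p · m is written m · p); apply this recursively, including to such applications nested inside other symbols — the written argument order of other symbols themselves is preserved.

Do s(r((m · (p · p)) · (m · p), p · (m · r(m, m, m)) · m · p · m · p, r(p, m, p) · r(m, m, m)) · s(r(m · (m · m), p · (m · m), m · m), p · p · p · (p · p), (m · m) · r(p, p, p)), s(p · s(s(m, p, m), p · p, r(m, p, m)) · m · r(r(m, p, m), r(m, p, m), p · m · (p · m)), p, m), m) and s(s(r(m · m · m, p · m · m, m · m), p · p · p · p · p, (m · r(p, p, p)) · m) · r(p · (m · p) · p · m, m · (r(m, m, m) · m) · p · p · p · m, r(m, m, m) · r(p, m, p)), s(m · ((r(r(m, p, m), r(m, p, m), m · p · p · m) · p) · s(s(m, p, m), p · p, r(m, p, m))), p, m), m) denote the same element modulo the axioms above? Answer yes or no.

Left:  s(r((m · (p · p)) · (m · p), p · (m · r(m, m, m)) · m · p · m · p, r(p, m, p) · r(m, m, m)) · s(r(m · (m · m), p · (m · m), m · m), p · p · p · (p · p), (m · m) · r(p, p, p)), s(p · s(s(m, p, m), p · p, r(m, p, m)) · m · r(r(m, p, m), r(m, p, m), p · m · (p · m)), p, m), m)
  Descend into:  r((m · (p · p)) · (m · p), p · (m · r(m, m, m)) · m · p · m · p, r(p, m, p) · r(m, m, m)) · s(r(m · (m · m), p · (m · m), m · m), p · p · p · (p · p), (m · m) · r(p, p, p))
  Simplify inside:  r((m · (p · p)) · (m · p), p · (m · r(m, m, m)) · m · p · m · p, r(p, m, p) · r(m, m, m))  →  r(m · m · p · p · p, m · m · m · p · p · p · r(m, m, m), r(m, m, m) · r(p, m, p))
  Simplify inside:  s(r(m · (m · m), p · (m · m), m · m), p · p · p · (p · p), (m · m) · r(p, p, p))  →  s(r(m · m · m, m · m · p, m · m), p · p · p · p · p, m · m · r(p, p, p))
  Sort arguments:  r(m · m · p · p · p, m · m · m · p · p · p · r(m, m, m), r(m, m, m) · r(p, m, p)) · s(r(m · m · m, m · m · p, m · m), p · p · p · p · p, m · m · r(p, p, p))
  Rebuild:  s(r(m · m · p · p · p, m · m · m · p · p · p · r(m, m, m), r(m, m, m) · r(p, m, p)) · s(r(m · m · m, m · m · p, m · m), p · p · p · p · p, m · m · r(p, p, p)), s(m · p · r(r(m, p, m), r(m, p, m), m · m · p · p) · s(s(m, p, m), p · p, r(m, p, m)), p, m), m)
Right:  s(s(r(m · m · m, p · m · m, m · m), p · p · p · p · p, (m · r(p, p, p)) · m) · r(p · (m · p) · p · m, m · (r(m, m, m) · m) · p · p · p · m, r(m, m, m) · r(p, m, p)), s(m · ((r(r(m, p, m), r(m, p, m), m · p · p · m) · p) · s(s(m, p, m), p · p, r(m, p, m))), p, m), m)
  Focus inside:  s(r(m · m · m, p · m · m, m · m), p · p · p · p · p, (m · r(p, p, p)) · m) · r(p · (m · p) · p · m, m · (r(m, m, m) · m) · p · p · p · m, r(m, m, m) · r(p, m, p))
  Canonicalize subterm:  s(r(m · m · m, p · m · m, m · m), p · p · p · p · p, (m · r(p, p, p)) · m)  →  s(r(m · m · m, m · m · p, m · m), p · p · p · p · p, m · m · r(p, p, p))
  Canonicalize subterm:  r(p · (m · p) · p · m, m · (r(m, m, m) · m) · p · p · p · m, r(m, m, m) · r(p, m, p))  →  r(m · m · p · p · p, m · m · m · p · p · p · r(m, m, m), r(m, m, m) · r(p, m, p))
  Sort arguments:  r(m · m · p · p · p, m · m · m · p · p · p · r(m, m, m), r(m, m, m) · r(p, m, p)) · s(r(m · m · m, m · m · p, m · m), p · p · p · p · p, m · m · r(p, p, p))
  Rebuild:  s(r(m · m · p · p · p, m · m · m · p · p · p · r(m, m, m), r(m, m, m) · r(p, m, p)) · s(r(m · m · m, m · m · p, m · m), p · p · p · p · p, m · m · r(p, p, p)), s(m · p · r(r(m, p, m), r(m, p, m), m · m · p · p) · s(s(m, p, m), p · p, r(m, p, m)), p, m), m)

Answer: yes — both canonical forms are s(r(m · m · p · p · p, m · m · m · p · p · p · r(m, m, m), r(m, m, m) · r(p, m, p)) · s(r(m · m · m, m · m · p, m · m), p · p · p · p · p, m · m · r(p, p, p)), s(m · p · r(r(m, p, m), r(m, p, m), m · m · p · p) · s(s(m, p, m), p · p, r(m, p, m)), p, m), m)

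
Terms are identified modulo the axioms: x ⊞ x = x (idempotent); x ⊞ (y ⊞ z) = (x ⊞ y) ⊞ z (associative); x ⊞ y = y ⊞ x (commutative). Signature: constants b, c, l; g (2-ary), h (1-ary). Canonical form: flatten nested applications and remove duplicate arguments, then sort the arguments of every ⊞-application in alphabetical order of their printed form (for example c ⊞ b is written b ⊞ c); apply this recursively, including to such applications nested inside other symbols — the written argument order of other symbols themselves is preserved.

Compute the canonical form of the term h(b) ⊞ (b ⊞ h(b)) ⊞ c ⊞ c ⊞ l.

Answer: b ⊞ c ⊞ h(b) ⊞ l

Derivation:
Un-nest:  h(b) ⊞ b ⊞ h(b) ⊞ c ⊞ c ⊞ l
Idempotence:  drop duplicate h(b), c
Order the arguments:  b ⊞ c ⊞ h(b) ⊞ l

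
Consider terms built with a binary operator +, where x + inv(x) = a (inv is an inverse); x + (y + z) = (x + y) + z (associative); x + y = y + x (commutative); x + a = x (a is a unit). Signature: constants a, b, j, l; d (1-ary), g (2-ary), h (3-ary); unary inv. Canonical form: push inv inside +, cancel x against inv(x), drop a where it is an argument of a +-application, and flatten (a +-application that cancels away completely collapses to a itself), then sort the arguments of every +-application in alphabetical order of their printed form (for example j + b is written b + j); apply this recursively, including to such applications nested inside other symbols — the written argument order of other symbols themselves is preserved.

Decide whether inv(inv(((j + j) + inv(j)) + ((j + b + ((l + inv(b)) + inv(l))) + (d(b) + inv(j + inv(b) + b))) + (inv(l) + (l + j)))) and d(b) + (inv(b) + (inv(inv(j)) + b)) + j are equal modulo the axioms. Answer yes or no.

Left:  inv(inv(((j + j) + inv(j)) + ((j + b + ((l + inv(b)) + inv(l))) + (d(b) + inv(j + inv(b) + b))) + (inv(l) + (l + j))))
  Push inv inside:  distribute inv over + and collapse double inv
  Cancel:  b cancels; l cancels
  Collect terms:  j + j + d(b)
  Sort:  d(b) + j + j
Right:  d(b) + (inv(b) + (inv(inv(j)) + b)) + j
  Push inv inside:  distribute inv over + and collapse double inv
  Cancel inverse pairs:  b cancels
  Collect terms:  d(b) + j + j

Answer: yes — both canonical forms are d(b) + j + j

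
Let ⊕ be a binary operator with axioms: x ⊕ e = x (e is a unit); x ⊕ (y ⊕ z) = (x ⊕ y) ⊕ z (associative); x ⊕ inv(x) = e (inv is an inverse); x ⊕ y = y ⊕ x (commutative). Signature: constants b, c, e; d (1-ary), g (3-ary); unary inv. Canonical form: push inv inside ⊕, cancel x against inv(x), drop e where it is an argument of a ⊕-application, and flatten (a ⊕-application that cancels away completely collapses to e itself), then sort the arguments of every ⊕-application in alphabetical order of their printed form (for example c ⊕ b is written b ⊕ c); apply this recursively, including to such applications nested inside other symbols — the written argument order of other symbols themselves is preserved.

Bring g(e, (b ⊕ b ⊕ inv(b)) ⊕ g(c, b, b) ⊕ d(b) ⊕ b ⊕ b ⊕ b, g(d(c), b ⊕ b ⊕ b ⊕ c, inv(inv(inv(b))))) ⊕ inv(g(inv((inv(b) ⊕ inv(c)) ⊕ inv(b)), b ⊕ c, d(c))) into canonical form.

Answer: g(e, b ⊕ b ⊕ b ⊕ b ⊕ d(b) ⊕ g(c, b, b), g(d(c), b ⊕ b ⊕ b ⊕ c, inv(b))) ⊕ inv(g(b ⊕ b ⊕ c, b ⊕ c, d(c)))

Derivation:
Push inv inside:  distribute inv over ⊕ and collapse double inv
Combine occurrences:  g(e, b ⊕ b ⊕ b ⊕ b ⊕ d(b) ⊕ g(c, b, b), g(d(c), b ⊕ b ⊕ b ⊕ c, inv(b))) ⊕ inv(g(b ⊕ b ⊕ c, b ⊕ c, d(c)))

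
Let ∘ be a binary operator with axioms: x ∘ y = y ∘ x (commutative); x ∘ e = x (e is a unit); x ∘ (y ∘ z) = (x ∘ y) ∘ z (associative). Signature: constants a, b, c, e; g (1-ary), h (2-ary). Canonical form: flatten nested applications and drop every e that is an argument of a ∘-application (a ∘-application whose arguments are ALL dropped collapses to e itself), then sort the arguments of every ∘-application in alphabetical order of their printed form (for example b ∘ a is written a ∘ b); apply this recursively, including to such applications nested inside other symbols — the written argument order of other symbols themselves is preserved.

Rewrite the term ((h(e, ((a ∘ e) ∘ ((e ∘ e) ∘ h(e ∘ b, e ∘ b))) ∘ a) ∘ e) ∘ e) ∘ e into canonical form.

Answer: h(e, a ∘ a ∘ h(b, b))

Derivation:
Un-nest:  h(e, ((a ∘ e) ∘ ((e ∘ e) ∘ h(e ∘ b, e ∘ b))) ∘ a) ∘ e ∘ e ∘ e
Simplify inside:  h(e, ((a ∘ e) ∘ ((e ∘ e) ∘ h(e ∘ b, e ∘ b))) ∘ a)  →  h(e, a ∘ a ∘ h(b, b))
Drop the unit:  drop e (×3)
Order the arguments:  h(e, a ∘ a ∘ h(b, b))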